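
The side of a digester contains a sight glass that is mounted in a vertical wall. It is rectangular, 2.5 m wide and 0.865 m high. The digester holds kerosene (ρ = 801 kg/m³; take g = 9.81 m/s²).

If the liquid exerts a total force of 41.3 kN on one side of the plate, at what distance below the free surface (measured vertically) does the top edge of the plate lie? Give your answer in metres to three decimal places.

d_top ≈ 1.998 m

γ = ρg = 801 × 9.81 / 1000 = 7.85781 kN/m³.
A = 2.5 × 0.865 = 2.1625 m².
From F = γ·h_c·A, the centroid depth is h_c = 41.3/(7.85781 × 2.1625) = 2.43048 m.
The centroid lies 0.865/2 = 0.4325 m below the top edge, so the top edge sits at h_top = 2.43048 − 0.4325 = 1.99798 m below the surface.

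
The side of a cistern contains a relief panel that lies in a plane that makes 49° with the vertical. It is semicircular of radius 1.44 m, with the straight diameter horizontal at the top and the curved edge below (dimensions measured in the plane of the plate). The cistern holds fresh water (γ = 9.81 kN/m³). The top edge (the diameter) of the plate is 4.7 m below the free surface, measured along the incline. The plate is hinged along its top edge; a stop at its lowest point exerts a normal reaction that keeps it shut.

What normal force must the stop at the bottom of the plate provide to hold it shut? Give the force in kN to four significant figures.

P ≈ 49.36 kN

γ = 9.81 kN/m³.
The plate makes 49° with the vertical, i.e. θ = 90° − 49° = 41° to the horizontal. Measuring y along the incline from the free-surface line, vertical depth h = y·sinθ with sinθ = 0.656059.
The centroid of a semicircle lies 4r/(3π) = 0.611155 m from the diameter, here below the top edge, so y_c = 4.7 + 0.611155 = 5.31116 m and h_c = 5.31116 × 0.656059 = 3.48443 m.
A = πr²/2 = π × 1.44²/2 = 3.2572 m².
Resultant F = γ·h_c·A = 9.81 × 3.48443 × 3.2572 = 111.338 kN.
I_c = (π/8 − 8/(9π))·r⁴ = 0.109757 × 1.44⁴ = 0.471935 m⁴.
Centre of pressure: y_p = y_c + I_c/(y_c·A) = 5.31116 + 0.471935/(5.31116 × 3.2572) = 5.31116 + 0.0272803 = 5.33844 m along the plane.
The resultant acts 0.611155 + 0.0272803 = 0.638435 m (along the plate) below the hinge at the top edge, so the moment about the hinge is M = F × 0.638435 = 111.338 × 0.638435 = 71.0821 kN·m.
A normal force at the bottom, 1.44 m from the hinge, must supply this moment: P = 71.0821/1.44 = 49.3626 kN.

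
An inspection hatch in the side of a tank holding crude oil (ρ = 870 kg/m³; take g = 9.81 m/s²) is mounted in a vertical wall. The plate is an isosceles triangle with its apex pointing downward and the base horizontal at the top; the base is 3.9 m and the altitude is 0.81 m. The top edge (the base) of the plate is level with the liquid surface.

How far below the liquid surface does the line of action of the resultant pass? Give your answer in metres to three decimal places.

γ = ρg = 870 × 9.81 / 1000 = 8.5347 kN/m³.
With the apex down, the centroid sits h/3 = 0.81/3 = 0.27 m below the base (the top edge), so the centroid depth is h_c = 0.27 m.
A = ½ × 3.9 × 0.81 = 1.5795 m².
Resultant F = γ·h_c·A = 8.5347 × 0.27 × 1.5795 = 3.63975 kN.
I_c = b·h³/36 = 3.9 × 0.81³/36 = 0.0575728 m⁴.
Centre of pressure: y_p = y_c + I_c/(y_c·A) = 0.27 + 0.0575728/(0.27 × 1.5795) = 0.27 + 0.135 = 0.405 m along the plane.

h_p = 0.405 m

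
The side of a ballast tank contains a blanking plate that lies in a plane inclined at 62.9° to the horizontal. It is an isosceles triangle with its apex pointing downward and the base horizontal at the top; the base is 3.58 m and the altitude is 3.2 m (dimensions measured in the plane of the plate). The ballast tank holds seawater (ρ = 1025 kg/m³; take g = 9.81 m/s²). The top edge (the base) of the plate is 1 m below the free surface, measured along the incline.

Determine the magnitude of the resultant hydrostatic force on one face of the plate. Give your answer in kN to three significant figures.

γ = ρg = 1025 × 9.81 / 1000 = 10.05525 kN/m³.
Let θ = 62.9° be the plate's angle to the horizontal; measure y along the incline from where the plane meets the free surface. Vertical depth h = y·sinθ with sinθ = 0.890213.
With the apex down, the centroid sits h/3 = 3.2/3 = 1.06667 m below the base (the top edge), so y_c = 1 + 1.06667 = 2.06667 m and h_c = 2.06667 × 0.890213 = 1.83978 m.
A = ½ × 3.58 × 3.2 = 5.728 m².
Resultant F = γ·h_c·A = 10.05525 × 1.83978 × 5.728 = 105.965 kN.

F ≈ 106 kN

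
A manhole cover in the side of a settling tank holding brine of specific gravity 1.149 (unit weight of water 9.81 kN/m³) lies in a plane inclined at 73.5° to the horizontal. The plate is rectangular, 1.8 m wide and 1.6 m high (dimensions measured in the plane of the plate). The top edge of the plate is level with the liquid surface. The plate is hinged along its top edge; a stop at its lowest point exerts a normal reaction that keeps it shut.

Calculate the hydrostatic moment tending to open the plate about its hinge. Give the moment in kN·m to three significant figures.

M ≈ 26.6 kN·m

γ = 1.149 × 9.81 = 11.27169 kN/m³.
Let θ = 73.5° be the plate's angle to the horizontal; measure y along the incline from where the plane meets the free surface. Vertical depth h = y·sinθ with sinθ = 0.958820.
The centroid lies 1.6/2 = 0.8 m below the top edge, so y_c = 0.8 m and h_c = 0.8 × 0.958820 = 0.767056 m.
A = 1.8 × 1.6 = 2.88 m².
Resultant F = γ·h_c·A = 11.27169 × 0.767056 × 2.88 = 24.9005 kN.
I_c = b·h³/12 = 1.8 × 1.6³/12 = 0.6144 m⁴.
Centre of pressure: y_p = y_c + I_c/(y_c·A) = 0.8 + 0.6144/(0.8 × 2.88) = 0.8 + 0.266667 = 1.06667 m along the plane.
The resultant acts 0.8 + 0.266667 = 1.06667 m (along the plate) below the hinge at the top edge, so the moment about the hinge is M = F × 1.06667 = 24.9005 × 1.06667 = 26.5606 kN·m.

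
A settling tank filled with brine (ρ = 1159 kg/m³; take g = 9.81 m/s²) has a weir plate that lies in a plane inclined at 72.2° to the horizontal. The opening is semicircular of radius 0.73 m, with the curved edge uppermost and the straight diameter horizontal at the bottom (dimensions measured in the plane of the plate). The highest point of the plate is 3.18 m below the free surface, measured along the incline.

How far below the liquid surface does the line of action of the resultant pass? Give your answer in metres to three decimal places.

γ = ρg = 1159 × 9.81 / 1000 = 11.36979 kN/m³.
Let θ = 72.2° be the plate's angle to the horizontal; measure y along the incline from where the plane meets the free surface. Vertical depth h = y·sinθ with sinθ = 0.952129.
The centroid lies 4r/(3π) = 0.309822 m above the diameter, so r − 4r/(3π) = 0.73 − 0.309822 = 0.420178 m below the topmost point, so y_c = 3.18 + 0.420178 = 3.60018 m and h_c = 3.60018 × 0.952129 = 3.42784 m.
A = πr²/2 = π × 0.73²/2 = 0.837077 m².
Resultant F = γ·h_c·A = 11.36979 × 3.42784 × 0.837077 = 32.6241 kN.
I_c = (π/8 − 8/(9π))·r⁴ = 0.109757 × 0.73⁴ = 0.0311691 m⁴.
Centre of pressure: y_p = y_c + I_c/(y_c·A) = 3.60018 + 0.0311691/(3.60018 × 0.837077) = 3.60018 + 0.0103427 = 3.61052 m along the plane.
Vertically, h_p = y_p·sinθ = 3.61052 × 0.952129 = 3.43768 m.

h_p = 3.438 m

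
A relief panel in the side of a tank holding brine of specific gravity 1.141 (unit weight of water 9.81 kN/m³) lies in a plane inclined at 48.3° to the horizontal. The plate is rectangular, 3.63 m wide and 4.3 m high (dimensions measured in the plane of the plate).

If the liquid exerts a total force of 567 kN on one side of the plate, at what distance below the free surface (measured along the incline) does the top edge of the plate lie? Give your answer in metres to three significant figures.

γ = 1.141 × 9.81 = 11.19321 kN/m³.
A = 3.63 × 4.3 = 15.609 m².
From F = γ·h_c·A, the centroid depth is h_c = 567/(11.19321 × 15.609) = 3.24529 m.
Let θ = 48.3° be the plate's angle to the horizontal; measure y along the incline from where the plane meets the free surface. Vertical depth h = y·sinθ with sinθ = 0.746638.
Along the incline, y_c = h_c/sinθ = 3.24529/0.746638 = 4.34654 m.
The centroid lies 4.3/2 = 2.15 m below the top edge, so the top edge sits at y_top = 4.34654 − 2.15 = 2.19654 m along the incline.

y_top ≈ 2.20 m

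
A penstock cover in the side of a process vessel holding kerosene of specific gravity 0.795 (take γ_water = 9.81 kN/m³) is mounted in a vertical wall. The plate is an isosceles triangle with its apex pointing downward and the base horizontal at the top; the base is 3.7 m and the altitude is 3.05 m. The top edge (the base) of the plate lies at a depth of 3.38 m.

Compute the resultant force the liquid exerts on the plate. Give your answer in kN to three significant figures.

F ≈ 193 kN

γ = 0.795 × 9.81 = 7.79895 kN/m³.
With the apex down, the centroid sits h/3 = 3.05/3 = 1.01667 m below the base (the top edge), so the centroid depth is h_c = 3.38 + 1.01667 = 4.39667 m.
A = ½ × 3.7 × 3.05 = 5.6425 m².
Resultant F = γ·h_c·A = 7.79895 × 4.39667 × 5.6425 = 193.478 kN.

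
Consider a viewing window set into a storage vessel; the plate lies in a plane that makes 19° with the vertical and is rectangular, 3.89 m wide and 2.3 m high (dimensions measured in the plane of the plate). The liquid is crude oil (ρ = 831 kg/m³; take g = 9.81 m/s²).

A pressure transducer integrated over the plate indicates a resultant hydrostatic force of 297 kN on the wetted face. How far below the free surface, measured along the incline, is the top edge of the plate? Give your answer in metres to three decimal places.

y_top ≈ 3.157 m

γ = ρg = 831 × 9.81 / 1000 = 8.15211 kN/m³.
A = 3.89 × 2.3 = 8.947 m².
From F = γ·h_c·A, the centroid depth is h_c = 297/(8.15211 × 8.947) = 4.07201 m.
The plate makes 19° with the vertical, i.e. θ = 90° − 19° = 71° to the horizontal. Measuring y along the incline from the free-surface line, vertical depth h = y·sinθ with sinθ = 0.945519.
Along the incline, y_c = h_c/sinθ = 4.07201/0.945519 = 4.30664 m.
The centroid lies 2.3/2 = 1.15 m below the top edge, so the top edge sits at y_top = 4.30664 − 1.15 = 3.15664 m along the incline.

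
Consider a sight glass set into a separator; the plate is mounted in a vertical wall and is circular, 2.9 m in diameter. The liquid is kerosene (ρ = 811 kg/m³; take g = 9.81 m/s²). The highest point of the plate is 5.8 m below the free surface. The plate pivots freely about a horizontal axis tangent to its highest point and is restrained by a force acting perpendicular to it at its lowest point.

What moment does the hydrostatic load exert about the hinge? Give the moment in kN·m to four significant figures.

M ≈ 580.1 kN·m

γ = ρg = 811 × 9.81 / 1000 = 7.95591 kN/m³.
The centroid is at the centre, 1.45 m below the top of the plate, so the centroid depth is h_c = 5.8 + 1.45 = 7.25 m.
A = π(1.45)² = 6.6052 m².
Resultant F = γ·h_c·A = 7.95591 × 7.25 × 6.6052 = 380.99 kN.
I_c = πr⁴/4 = π × 1.45⁴/4 = 3.47186 m⁴.
Centre of pressure: y_p = y_c + I_c/(y_c·A) = 7.25 + 3.47186/(7.25 × 6.6052) = 7.25 + 0.0725 = 7.3225 m along the plane.
The resultant acts 1.45 + 0.0725 = 1.5225 m (along the plate) below the hinge at the top edge, so the moment about the hinge is M = F × 1.5225 = 380.99 × 1.5225 = 580.057 kN·m.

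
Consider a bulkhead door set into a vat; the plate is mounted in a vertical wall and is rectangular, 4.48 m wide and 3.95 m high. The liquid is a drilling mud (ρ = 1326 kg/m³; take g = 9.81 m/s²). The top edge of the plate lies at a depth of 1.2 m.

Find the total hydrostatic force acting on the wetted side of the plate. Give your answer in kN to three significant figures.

γ = ρg = 1326 × 9.81 / 1000 = 13.00806 kN/m³.
The centroid lies 3.95/2 = 1.975 m below the top edge, so the centroid depth is h_c = 1.2 + 1.975 = 3.175 m.
A = 4.48 × 3.95 = 17.696 m².
Resultant F = γ·h_c·A = 13.00806 × 3.175 × 17.696 = 730.855 kN.

F ≈ 731 kN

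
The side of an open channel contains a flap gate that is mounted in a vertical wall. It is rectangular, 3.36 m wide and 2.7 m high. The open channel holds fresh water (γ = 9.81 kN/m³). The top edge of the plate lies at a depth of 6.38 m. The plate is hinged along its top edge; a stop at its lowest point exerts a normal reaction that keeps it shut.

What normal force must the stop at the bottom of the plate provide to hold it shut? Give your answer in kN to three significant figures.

P ≈ 364 kN

γ = 9.81 kN/m³.
The centroid lies 2.7/2 = 1.35 m below the top edge, so the centroid depth is h_c = 6.38 + 1.35 = 7.73 m.
A = 3.36 × 2.7 = 9.072 m².
Resultant F = γ·h_c·A = 9.81 × 7.73 × 9.072 = 687.942 kN.
I_c = b·h³/12 = 3.36 × 2.7³/12 = 5.51124 m⁴.
Centre of pressure: y_p = y_c + I_c/(y_c·A) = 7.73 + 5.51124/(7.73 × 9.072) = 7.73 + 0.0785899 = 7.80859 m along the plane.
The resultant acts 1.35 + 0.0785899 = 1.42859 m (along the plate) below the hinge at the top edge, so the moment about the hinge is M = F × 1.42859 = 687.942 × 1.42859 = 982.787 kN·m.
A normal force at the bottom, 2.7 m from the hinge, must supply this moment: P = 982.787/2.7 = 363.995 kN.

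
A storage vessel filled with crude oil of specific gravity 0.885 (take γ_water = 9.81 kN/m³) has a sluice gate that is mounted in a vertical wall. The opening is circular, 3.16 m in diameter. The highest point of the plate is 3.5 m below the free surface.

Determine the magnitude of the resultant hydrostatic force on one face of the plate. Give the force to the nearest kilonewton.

γ = 0.885 × 9.81 = 8.68185 kN/m³.
The centroid is at the centre, 1.58 m below the top of the plate, so the centroid depth is h_c = 3.5 + 1.58 = 5.08 m.
A = π(1.58)² = 7.84267 m².
Resultant F = γ·h_c·A = 8.68185 × 5.08 × 7.84267 = 345.892 kN.

F ≈ 346 kN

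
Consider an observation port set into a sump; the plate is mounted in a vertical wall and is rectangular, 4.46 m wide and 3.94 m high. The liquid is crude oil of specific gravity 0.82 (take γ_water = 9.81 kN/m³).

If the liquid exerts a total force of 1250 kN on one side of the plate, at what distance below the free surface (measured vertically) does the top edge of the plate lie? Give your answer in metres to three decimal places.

γ = 0.82 × 9.81 = 8.0442 kN/m³.
A = 4.46 × 3.94 = 17.5724 m².
From F = γ·h_c·A, the centroid depth is h_c = 1250/(8.0442 × 17.5724) = 8.84293 m.
The centroid lies 3.94/2 = 1.97 m below the top edge, so the top edge sits at h_top = 8.84293 − 1.97 = 6.87293 m below the surface.

d_top ≈ 6.873 m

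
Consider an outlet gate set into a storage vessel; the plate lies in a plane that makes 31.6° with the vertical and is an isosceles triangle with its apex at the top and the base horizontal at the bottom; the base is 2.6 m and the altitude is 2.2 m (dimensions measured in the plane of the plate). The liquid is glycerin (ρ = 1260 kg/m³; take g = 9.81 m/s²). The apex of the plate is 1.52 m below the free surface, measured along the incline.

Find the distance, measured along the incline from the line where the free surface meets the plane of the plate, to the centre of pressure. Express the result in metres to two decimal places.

y_p = 3.08 m

γ = ρg = 1260 × 9.81 / 1000 = 12.3606 kN/m³.
The plate makes 31.6° with the vertical, i.e. θ = 90° − 31.6° = 58.4° to the horizontal. Measuring y along the incline from the free-surface line, vertical depth h = y·sinθ with sinθ = 0.851727.
With the apex up, the centroid sits 2h/3 = 2 × 2.2/3 = 1.46667 m below the apex, so y_c = 1.52 + 1.46667 = 2.98667 m and h_c = 2.98667 × 0.851727 = 2.54383 m.
A = ½ × 2.6 × 2.2 = 2.86 m².
Resultant F = γ·h_c·A = 12.3606 × 2.54383 × 2.86 = 89.9277 kN.
I_c = b·h³/36 = 2.6 × 2.2³/36 = 0.769022 m⁴.
Centre of pressure: y_p = y_c + I_c/(y_c·A) = 2.98667 + 0.769022/(2.98667 × 2.86) = 2.98667 + 0.0900296 = 3.0767 m along the plane.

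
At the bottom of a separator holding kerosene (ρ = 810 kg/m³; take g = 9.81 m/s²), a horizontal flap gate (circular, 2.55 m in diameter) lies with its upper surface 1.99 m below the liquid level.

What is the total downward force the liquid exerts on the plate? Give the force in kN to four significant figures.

F ≈ 80.76 kN

γ = ρg = 810 × 9.81 / 1000 = 7.9461 kN/m³.
The plate is horizontal, so pressure is uniform at p = γ·h = 7.9461 × 1.99 = 15.8127 kN/m².
A = π(1.275)² = 5.10705 m².
F = p·A = 15.8127 × 5.10705 = 80.7562 kN.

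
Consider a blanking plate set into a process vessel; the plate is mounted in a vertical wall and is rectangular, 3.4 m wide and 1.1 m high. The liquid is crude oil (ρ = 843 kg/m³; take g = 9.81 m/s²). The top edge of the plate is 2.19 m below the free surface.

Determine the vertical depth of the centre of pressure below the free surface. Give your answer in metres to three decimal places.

γ = ρg = 843 × 9.81 / 1000 = 8.26983 kN/m³.
The centroid lies 1.1/2 = 0.55 m below the top edge, so the centroid depth is h_c = 2.19 + 0.55 = 2.74 m.
A = 3.4 × 1.1 = 3.74 m².
Resultant F = γ·h_c·A = 8.26983 × 2.74 × 3.74 = 84.7459 kN.
I_c = b·h³/12 = 3.4 × 1.1³/12 = 0.377117 m⁴.
Centre of pressure: y_p = y_c + I_c/(y_c·A) = 2.74 + 0.377117/(2.74 × 3.74) = 2.74 + 0.0368005 = 2.7768 m along the plane.

h_p = 2.777 m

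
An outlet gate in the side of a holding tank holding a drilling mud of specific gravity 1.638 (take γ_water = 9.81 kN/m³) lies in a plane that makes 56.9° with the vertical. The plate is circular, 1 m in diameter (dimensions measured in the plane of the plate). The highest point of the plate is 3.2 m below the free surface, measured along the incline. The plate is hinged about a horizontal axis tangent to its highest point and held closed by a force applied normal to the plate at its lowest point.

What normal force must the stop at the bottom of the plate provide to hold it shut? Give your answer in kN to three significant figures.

P ≈ 13.2 kN

γ = 1.638 × 9.81 = 16.06878 kN/m³.
The plate makes 56.9° with the vertical, i.e. θ = 90° − 56.9° = 33.1° to the horizontal. Measuring y along the incline from the free-surface line, vertical depth h = y·sinθ with sinθ = 0.546102.
The centroid is at the centre, 0.5 m below the top of the plate, so y_c = 3.2 + 0.5 = 3.7 m and h_c = 3.7 × 0.546102 = 2.02058 m.
A = π(0.5)² = 0.785398 m².
Resultant F = γ·h_c·A = 16.06878 × 2.02058 × 0.785398 = 25.5005 kN.
I_c = πr⁴/4 = π × 0.5⁴/4 = 0.0490874 m⁴.
Centre of pressure: y_p = y_c + I_c/(y_c·A) = 3.7 + 0.0490874/(3.7 × 0.785398) = 3.7 + 0.0168919 = 3.71689 m along the plane.
The resultant acts 0.5 + 0.0168919 = 0.516892 m (along the plate) below the hinge at the top edge, so the moment about the hinge is M = F × 0.516892 = 25.5005 × 0.516892 = 13.181 kN·m.
A normal force at the bottom, 1 m from the hinge, must supply this moment: P = 13.181/1 = 13.181 kN.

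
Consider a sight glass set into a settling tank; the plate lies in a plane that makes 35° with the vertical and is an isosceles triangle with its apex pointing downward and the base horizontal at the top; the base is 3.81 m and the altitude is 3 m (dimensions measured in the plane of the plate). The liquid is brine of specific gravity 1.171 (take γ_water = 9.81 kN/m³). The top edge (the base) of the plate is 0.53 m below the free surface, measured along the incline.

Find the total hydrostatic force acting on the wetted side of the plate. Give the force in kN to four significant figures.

γ = 1.171 × 9.81 = 11.48751 kN/m³.
The plate makes 35° with the vertical, i.e. θ = 90° − 35° = 55° to the horizontal. Measuring y along the incline from the free-surface line, vertical depth h = y·sinθ with sinθ = 0.819152.
With the apex down, the centroid sits h/3 = 3/3 = 1 m below the base (the top edge), so y_c = 0.53 + 1 = 1.53 m and h_c = 1.53 × 0.819152 = 1.2533 m.
A = ½ × 3.81 × 3 = 5.715 m².
Resultant F = γ·h_c·A = 11.48751 × 1.2533 × 5.715 = 82.2805 kN.

F ≈ 82.28 kN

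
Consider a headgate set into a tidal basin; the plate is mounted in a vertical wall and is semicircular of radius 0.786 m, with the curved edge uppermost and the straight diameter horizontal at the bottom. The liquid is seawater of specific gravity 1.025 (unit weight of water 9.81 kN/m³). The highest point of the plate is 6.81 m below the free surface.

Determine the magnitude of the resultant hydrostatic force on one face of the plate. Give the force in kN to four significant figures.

γ = 1.025 × 9.81 = 10.05525 kN/m³.
The centroid lies 4r/(3π) = 0.333589 m above the diameter, so r − 4r/(3π) = 0.786 − 0.333589 = 0.452411 m below the topmost point, so the centroid depth is h_c = 6.81 + 0.452411 = 7.26241 m.
A = πr²/2 = π × 0.786²/2 = 0.970432 m².
Resultant F = γ·h_c·A = 10.05525 × 7.26241 × 0.970432 = 70.8661 kN.

F ≈ 70.87 kN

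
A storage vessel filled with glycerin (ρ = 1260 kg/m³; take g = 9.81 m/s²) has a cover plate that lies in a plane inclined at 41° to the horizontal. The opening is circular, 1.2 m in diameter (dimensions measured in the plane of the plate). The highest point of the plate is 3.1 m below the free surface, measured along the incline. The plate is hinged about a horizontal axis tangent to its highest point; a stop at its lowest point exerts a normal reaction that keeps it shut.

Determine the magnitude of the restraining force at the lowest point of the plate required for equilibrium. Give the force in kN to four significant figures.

γ = ρg = 1260 × 9.81 / 1000 = 12.3606 kN/m³.
Let θ = 41° be the plate's angle to the horizontal; measure y along the incline from where the plane meets the free surface. Vertical depth h = y·sinθ with sinθ = 0.656059.
The centroid is at the centre, 0.6 m below the top of the plate, so y_c = 3.1 + 0.6 = 3.7 m and h_c = 3.7 × 0.656059 = 2.42742 m.
A = π(0.6)² = 1.13097 m².
Resultant F = γ·h_c·A = 12.3606 × 2.42742 × 1.13097 = 33.934 kN.
I_c = πr⁴/4 = π × 0.6⁴/4 = 0.101788 m⁴.
Centre of pressure: y_p = y_c + I_c/(y_c·A) = 3.7 + 0.101788/(3.7 × 1.13097) = 3.7 + 0.0243245 = 3.72432 m along the plane.
The resultant acts 0.6 + 0.0243245 = 0.624324 m (along the plate) below the hinge at the top edge, so the moment about the hinge is M = F × 0.624324 = 33.934 × 0.624324 = 21.1858 kN·m.
A normal force at the bottom, 1.2 m from the hinge, must supply this moment: P = 21.1858/1.2 = 17.6548 kN.

P ≈ 17.65 kN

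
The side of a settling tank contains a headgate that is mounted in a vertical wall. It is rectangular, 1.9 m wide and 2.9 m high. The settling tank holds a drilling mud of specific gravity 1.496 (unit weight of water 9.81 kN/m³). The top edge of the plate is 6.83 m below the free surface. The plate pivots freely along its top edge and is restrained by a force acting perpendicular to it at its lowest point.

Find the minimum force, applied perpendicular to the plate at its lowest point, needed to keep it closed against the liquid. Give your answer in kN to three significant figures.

P ≈ 354 kN

γ = 1.496 × 9.81 = 14.67576 kN/m³.
The centroid lies 2.9/2 = 1.45 m below the top edge, so the centroid depth is h_c = 6.83 + 1.45 = 8.28 m.
A = 1.9 × 2.9 = 5.51 m².
Resultant F = γ·h_c·A = 14.67576 × 8.28 × 5.51 = 669.549 kN.
I_c = b·h³/12 = 1.9 × 2.9³/12 = 3.86159 m⁴.
Centre of pressure: y_p = y_c + I_c/(y_c·A) = 8.28 + 3.86159/(8.28 × 5.51) = 8.28 + 0.0846417 = 8.36464 m along the plane.
The resultant acts 1.45 + 0.0846417 = 1.53464 m (along the plate) below the hinge at the top edge, so the moment about the hinge is M = F × 1.53464 = 669.549 × 1.53464 = 1027.52 kN·m.
A normal force at the bottom, 2.9 m from the hinge, must supply this moment: P = 1027.52/2.9 = 354.317 kN.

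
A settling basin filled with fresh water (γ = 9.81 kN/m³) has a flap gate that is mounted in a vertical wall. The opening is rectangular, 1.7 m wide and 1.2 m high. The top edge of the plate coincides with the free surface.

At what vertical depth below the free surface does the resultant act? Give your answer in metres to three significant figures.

γ = 9.81 kN/m³.
The centroid lies 1.2/2 = 0.6 m below the top edge, so the centroid depth is h_c = 0.6 m.
A = 1.7 × 1.2 = 2.04 m².
Resultant F = γ·h_c·A = 9.81 × 0.6 × 2.04 = 12.0074 kN.
I_c = b·h³/12 = 1.7 × 1.2³/12 = 0.2448 m⁴.
Centre of pressure: y_p = y_c + I_c/(y_c·A) = 0.6 + 0.2448/(0.6 × 2.04) = 0.6 + 0.2 = 0.8 m along the plane.

h_p = 0.800 m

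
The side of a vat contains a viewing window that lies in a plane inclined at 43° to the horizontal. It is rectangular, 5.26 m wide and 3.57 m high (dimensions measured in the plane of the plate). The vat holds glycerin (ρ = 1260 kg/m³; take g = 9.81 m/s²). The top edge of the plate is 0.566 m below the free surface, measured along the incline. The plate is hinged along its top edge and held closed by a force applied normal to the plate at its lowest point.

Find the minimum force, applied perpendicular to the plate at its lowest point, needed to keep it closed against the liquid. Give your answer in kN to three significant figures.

γ = ρg = 1260 × 9.81 / 1000 = 12.3606 kN/m³.
Let θ = 43° be the plate's angle to the horizontal; measure y along the incline from where the plane meets the free surface. Vertical depth h = y·sinθ with sinθ = 0.681998.
The centroid lies 3.57/2 = 1.785 m below the top edge, so y_c = 0.566 + 1.785 = 2.351 m and h_c = 2.351 × 0.681998 = 1.60338 m.
A = 5.26 × 3.57 = 18.7782 m².
Resultant F = γ·h_c·A = 12.3606 × 1.60338 × 18.7782 = 372.16 kN.
I_c = b·h³/12 = 5.26 × 3.57³/12 = 19.9439 m⁴.
Centre of pressure: y_p = y_c + I_c/(y_c·A) = 2.351 + 19.9439/(2.351 × 18.7782) = 2.351 + 0.451756 = 2.80276 m along the plane.
The resultant acts 1.785 + 0.451756 = 2.23676 m (along the plate) below the hinge at the top edge, so the moment about the hinge is M = F × 2.23676 = 372.16 × 2.23676 = 832.433 kN·m.
A normal force at the bottom, 3.57 m from the hinge, must supply this moment: P = 832.433/3.57 = 233.175 kN.

P ≈ 233 kN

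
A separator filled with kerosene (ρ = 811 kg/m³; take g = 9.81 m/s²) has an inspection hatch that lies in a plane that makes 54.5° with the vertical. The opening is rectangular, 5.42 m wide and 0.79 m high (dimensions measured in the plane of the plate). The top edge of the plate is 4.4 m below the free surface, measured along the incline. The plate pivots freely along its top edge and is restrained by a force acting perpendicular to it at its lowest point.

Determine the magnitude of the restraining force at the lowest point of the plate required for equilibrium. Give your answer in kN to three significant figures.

P ≈ 48.7 kN

γ = ρg = 811 × 9.81 / 1000 = 7.95591 kN/m³.
The plate makes 54.5° with the vertical, i.e. θ = 90° − 54.5° = 35.5° to the horizontal. Measuring y along the incline from the free-surface line, vertical depth h = y·sinθ with sinθ = 0.580703.
The centroid lies 0.79/2 = 0.395 m below the top edge, so y_c = 4.4 + 0.395 = 4.795 m and h_c = 4.795 × 0.580703 = 2.78447 m.
A = 5.42 × 0.79 = 4.2818 m².
Resultant F = γ·h_c·A = 7.95591 × 2.78447 × 4.2818 = 94.8547 kN.
I_c = b·h³/12 = 5.42 × 0.79³/12 = 0.222689 m⁴.
Centre of pressure: y_p = y_c + I_c/(y_c·A) = 4.795 + 0.222689/(4.795 × 4.2818) = 4.795 + 0.0108464 = 4.80585 m along the plane.
The resultant acts 0.395 + 0.0108464 = 0.405846 m (along the plate) below the hinge at the top edge, so the moment about the hinge is M = F × 0.405846 = 94.8547 × 0.405846 = 38.4964 kN·m.
A normal force at the bottom, 0.79 m from the hinge, must supply this moment: P = 38.4964/0.79 = 48.7296 kN.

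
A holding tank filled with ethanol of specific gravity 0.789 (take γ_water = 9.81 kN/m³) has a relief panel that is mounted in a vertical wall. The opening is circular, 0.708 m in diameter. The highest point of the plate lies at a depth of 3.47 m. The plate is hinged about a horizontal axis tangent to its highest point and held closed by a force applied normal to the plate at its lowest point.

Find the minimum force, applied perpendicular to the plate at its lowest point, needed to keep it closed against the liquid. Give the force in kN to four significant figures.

P ≈ 5.961 kN

γ = 0.789 × 9.81 = 7.74009 kN/m³.
The centroid is at the centre, 0.354 m below the top of the plate, so the centroid depth is h_c = 3.47 + 0.354 = 3.824 m.
A = π(0.354)² = 0.393692 m².
Resultant F = γ·h_c·A = 7.74009 × 3.824 × 0.393692 = 11.6525 kN.
I_c = πr⁴/4 = π × 0.354⁴/4 = 0.012334 m⁴.
Centre of pressure: y_p = y_c + I_c/(y_c·A) = 3.824 + 0.012334/(3.824 × 0.393692) = 3.824 + 0.00819275 = 3.83219 m along the plane.
The resultant acts 0.354 + 0.00819275 = 0.362193 m (along the plate) below the hinge at the top edge, so the moment about the hinge is M = F × 0.362193 = 11.6525 × 0.362193 = 4.22045 kN·m.
A normal force at the bottom, 0.708 m from the hinge, must supply this moment: P = 4.22045/0.708 = 5.96109 kN.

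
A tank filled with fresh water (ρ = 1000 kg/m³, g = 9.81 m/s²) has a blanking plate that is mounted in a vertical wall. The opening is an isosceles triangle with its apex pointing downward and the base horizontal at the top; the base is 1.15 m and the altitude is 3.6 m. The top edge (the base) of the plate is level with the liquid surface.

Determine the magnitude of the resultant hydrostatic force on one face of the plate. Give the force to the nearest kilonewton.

γ = ρg = 1000 × 9.81 = 9810 N/m³ = 9.81 kN/m³.
With the apex down, the centroid sits h/3 = 3.6/3 = 1.2 m below the base (the top edge), so the centroid depth is h_c = 1.2 m.
A = ½ × 1.15 × 3.6 = 2.07 m².
Resultant F = γ·h_c·A = 9.81 × 1.2 × 2.07 = 24.368 kN.

F ≈ 24 kN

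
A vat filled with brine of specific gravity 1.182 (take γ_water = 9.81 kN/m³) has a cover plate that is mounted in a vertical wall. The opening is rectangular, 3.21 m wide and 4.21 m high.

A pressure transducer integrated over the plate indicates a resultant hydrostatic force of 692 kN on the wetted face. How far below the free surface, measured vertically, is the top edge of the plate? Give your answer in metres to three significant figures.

d_top ≈ 2.31 m

γ = 1.182 × 9.81 = 11.59542 kN/m³.
A = 3.21 × 4.21 = 13.5141 m².
From F = γ·h_c·A, the centroid depth is h_c = 692/(11.59542 × 13.5141) = 4.41603 m.
The centroid lies 4.21/2 = 2.105 m below the top edge, so the top edge sits at h_top = 4.41603 − 2.105 = 2.31103 m below the surface.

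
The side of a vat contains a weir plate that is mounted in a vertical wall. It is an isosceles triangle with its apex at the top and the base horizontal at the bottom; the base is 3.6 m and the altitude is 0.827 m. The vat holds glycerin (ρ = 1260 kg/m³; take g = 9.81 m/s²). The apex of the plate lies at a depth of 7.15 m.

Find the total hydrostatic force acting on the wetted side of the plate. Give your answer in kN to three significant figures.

F ≈ 142 kN

γ = ρg = 1260 × 9.81 / 1000 = 12.3606 kN/m³.
With the apex up, the centroid sits 2h/3 = 2 × 0.827/3 = 0.551333 m below the apex, so the centroid depth is h_c = 7.15 + 0.551333 = 7.70133 m.
A = ½ × 3.6 × 0.827 = 1.4886 m².
Resultant F = γ·h_c·A = 12.3606 × 7.70133 × 1.4886 = 141.704 kN.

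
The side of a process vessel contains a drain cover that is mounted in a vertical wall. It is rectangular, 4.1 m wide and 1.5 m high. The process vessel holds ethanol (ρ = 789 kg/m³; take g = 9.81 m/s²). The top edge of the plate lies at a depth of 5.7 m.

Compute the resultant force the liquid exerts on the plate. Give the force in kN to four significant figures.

F ≈ 307.0 kN

γ = ρg = 789 × 9.81 / 1000 = 7.74009 kN/m³.
The centroid lies 1.5/2 = 0.75 m below the top edge, so the centroid depth is h_c = 5.7 + 0.75 = 6.45 m.
A = 4.1 × 1.5 = 6.15 m².
Resultant F = γ·h_c·A = 7.74009 × 6.45 × 6.15 = 307.03 kN.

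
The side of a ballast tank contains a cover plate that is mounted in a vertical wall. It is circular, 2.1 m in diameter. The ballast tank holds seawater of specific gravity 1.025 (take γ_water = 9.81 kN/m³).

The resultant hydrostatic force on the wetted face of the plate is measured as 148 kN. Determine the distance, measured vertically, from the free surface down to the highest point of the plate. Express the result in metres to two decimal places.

d_top ≈ 3.20 m

γ = 1.025 × 9.81 = 10.05525 kN/m³.
A = π(1.05)² = 3.46361 m².
From F = γ·h_c·A, the centroid depth is h_c = 148/(10.05525 × 3.46361) = 4.24952 m.
The centroid is at the centre, 1.05 m below the top of the plate, so the highest point sits at h_top = 4.24952 − 1.05 = 3.19952 m below the surface.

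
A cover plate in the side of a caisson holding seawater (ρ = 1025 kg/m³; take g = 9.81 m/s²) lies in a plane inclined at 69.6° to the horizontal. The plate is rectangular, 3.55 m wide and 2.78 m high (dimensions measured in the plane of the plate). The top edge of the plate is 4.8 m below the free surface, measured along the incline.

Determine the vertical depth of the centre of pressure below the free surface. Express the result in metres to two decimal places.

γ = ρg = 1025 × 9.81 / 1000 = 10.05525 kN/m³.
Let θ = 69.6° be the plate's angle to the horizontal; measure y along the incline from where the plane meets the free surface. Vertical depth h = y·sinθ with sinθ = 0.937282.
The centroid lies 2.78/2 = 1.39 m below the top edge, so y_c = 4.8 + 1.39 = 6.19 m and h_c = 6.19 × 0.937282 = 5.80178 m.
A = 3.55 × 2.78 = 9.869 m².
Resultant F = γ·h_c·A = 10.05525 × 5.80178 × 9.869 = 575.741 kN.
I_c = b·h³/12 = 3.55 × 2.78³/12 = 6.35596 m⁴.
Centre of pressure: y_p = y_c + I_c/(y_c·A) = 6.19 + 6.35596/(6.19 × 9.869) = 6.19 + 0.104044 = 6.29404 m along the plane.
Vertically, h_p = y_p·sinθ = 6.29404 × 0.937282 = 5.89929 m.

h_p = 5.90 m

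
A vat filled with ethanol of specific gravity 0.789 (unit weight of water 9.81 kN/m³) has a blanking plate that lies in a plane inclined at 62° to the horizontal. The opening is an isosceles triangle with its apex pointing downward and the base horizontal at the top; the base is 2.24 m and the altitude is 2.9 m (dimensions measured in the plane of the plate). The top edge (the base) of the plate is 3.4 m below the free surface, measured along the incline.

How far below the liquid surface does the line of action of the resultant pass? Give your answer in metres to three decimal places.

h_p = 3.950 m

γ = 0.789 × 9.81 = 7.74009 kN/m³.
Let θ = 62° be the plate's angle to the horizontal; measure y along the incline from where the plane meets the free surface. Vertical depth h = y·sinθ with sinθ = 0.882948.
With the apex down, the centroid sits h/3 = 2.9/3 = 0.966667 m below the base (the top edge), so y_c = 3.4 + 0.966667 = 4.36667 m and h_c = 4.36667 × 0.882948 = 3.85554 m.
A = ½ × 2.24 × 2.9 = 3.248 m².
Resultant F = γ·h_c·A = 7.74009 × 3.85554 × 3.248 = 96.9276 kN.
I_c = b·h³/36 = 2.24 × 2.9³/36 = 1.51754 m⁴.
Centre of pressure: y_p = y_c + I_c/(y_c·A) = 4.36667 + 1.51754/(4.36667 × 3.248) = 4.36667 + 0.106998 = 4.47367 m along the plane.
Vertically, h_p = y_p·sinθ = 4.47367 × 0.882948 = 3.95002 m.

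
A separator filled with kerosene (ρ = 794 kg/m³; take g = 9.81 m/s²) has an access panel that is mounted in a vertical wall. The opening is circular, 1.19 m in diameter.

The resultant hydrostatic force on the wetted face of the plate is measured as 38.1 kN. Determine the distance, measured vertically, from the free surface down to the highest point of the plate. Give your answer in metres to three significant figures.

d_top ≈ 3.80 m

γ = ρg = 794 × 9.81 / 1000 = 7.78914 kN/m³.
A = π(0.595)² = 1.1122 m².
From F = γ·h_c·A, the centroid depth is h_c = 38.1/(7.78914 × 1.1122) = 4.39797 m.
The centroid is at the centre, 0.595 m below the top of the plate, so the highest point sits at h_top = 4.39797 − 0.595 = 3.80297 m below the surface.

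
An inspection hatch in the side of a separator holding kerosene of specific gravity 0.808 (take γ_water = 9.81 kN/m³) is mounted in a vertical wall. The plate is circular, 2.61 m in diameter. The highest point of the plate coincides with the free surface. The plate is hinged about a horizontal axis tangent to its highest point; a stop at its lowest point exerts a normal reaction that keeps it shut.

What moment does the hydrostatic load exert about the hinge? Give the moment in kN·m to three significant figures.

M ≈ 90.3 kN·m

γ = 0.808 × 9.81 = 7.92648 kN/m³.
The centroid is at the centre, 1.305 m below the top of the plate, so the centroid depth is h_c = 1.305 m.
A = π(1.305)² = 5.35021 m².
Resultant F = γ·h_c·A = 7.92648 × 1.305 × 5.35021 = 55.3429 kN.
I_c = πr⁴/4 = π × 1.305⁴/4 = 2.27789 m⁴.
Centre of pressure: y_p = y_c + I_c/(y_c·A) = 1.305 + 2.27789/(1.305 × 5.35021) = 1.305 + 0.326251 = 1.63125 m along the plane.
The resultant acts 1.305 + 0.326251 = 1.63125 m (along the plate) below the hinge at the top edge, so the moment about the hinge is M = F × 1.63125 = 55.3429 × 1.63125 = 90.2781 kN·m.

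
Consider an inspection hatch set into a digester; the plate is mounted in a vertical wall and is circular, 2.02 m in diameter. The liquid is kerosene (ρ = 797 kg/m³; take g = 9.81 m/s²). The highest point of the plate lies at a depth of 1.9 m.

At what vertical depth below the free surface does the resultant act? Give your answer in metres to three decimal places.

h_p = 2.998 m

γ = ρg = 797 × 9.81 / 1000 = 7.81857 kN/m³.
The centroid is at the centre, 1.01 m below the top of the plate, so the centroid depth is h_c = 1.9 + 1.01 = 2.91 m.
A = π(1.01)² = 3.20474 m².
Resultant F = γ·h_c·A = 7.81857 × 2.91 × 3.20474 = 72.9144 kN.
I_c = πr⁴/4 = π × 1.01⁴/4 = 0.817288 m⁴.
Centre of pressure: y_p = y_c + I_c/(y_c·A) = 2.91 + 0.817288/(2.91 × 3.20474) = 2.91 + 0.0876374 = 2.99764 m along the plane.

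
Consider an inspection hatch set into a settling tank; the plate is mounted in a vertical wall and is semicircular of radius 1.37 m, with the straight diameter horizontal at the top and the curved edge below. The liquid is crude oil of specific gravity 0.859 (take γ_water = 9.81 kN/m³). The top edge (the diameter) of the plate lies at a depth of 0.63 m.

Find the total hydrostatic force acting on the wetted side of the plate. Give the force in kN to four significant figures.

F ≈ 30.10 kN

γ = 0.859 × 9.81 = 8.42679 kN/m³.
The centroid of a semicircle lies 4r/(3π) = 0.581446 m from the diameter, here below the top edge, so the centroid depth is h_c = 0.63 + 0.581446 = 1.21145 m.
A = πr²/2 = π × 1.37²/2 = 2.94823 m².
Resultant F = γ·h_c·A = 8.42679 × 1.21145 × 2.94823 = 30.0974 kN.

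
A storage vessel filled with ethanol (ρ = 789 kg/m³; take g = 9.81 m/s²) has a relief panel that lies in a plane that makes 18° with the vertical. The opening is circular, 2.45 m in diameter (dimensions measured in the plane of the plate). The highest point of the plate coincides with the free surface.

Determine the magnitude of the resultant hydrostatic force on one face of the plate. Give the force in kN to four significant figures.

γ = ρg = 789 × 9.81 / 1000 = 7.74009 kN/m³.
The plate makes 18° with the vertical, i.e. θ = 90° − 18° = 72° to the horizontal. Measuring y along the incline from the free-surface line, vertical depth h = y·sinθ with sinθ = 0.951057.
The centroid is at the centre, 1.225 m below the top of the plate, so y_c = 1.225 m and h_c = 1.225 × 0.951057 = 1.16504 m.
A = π(1.225)² = 4.71435 m².
Resultant F = γ·h_c·A = 7.74009 × 1.16504 × 4.71435 = 42.5117 kN.

F ≈ 42.51 kN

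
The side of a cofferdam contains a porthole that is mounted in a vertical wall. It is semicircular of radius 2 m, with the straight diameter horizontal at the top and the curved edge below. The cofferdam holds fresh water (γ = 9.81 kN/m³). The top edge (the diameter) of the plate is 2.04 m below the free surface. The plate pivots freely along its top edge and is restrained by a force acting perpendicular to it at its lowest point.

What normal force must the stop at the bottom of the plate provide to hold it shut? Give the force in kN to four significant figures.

P ≈ 84.19 kN

γ = 9.81 kN/m³.
The centroid of a semicircle lies 4r/(3π) = 0.848826 m from the diameter, here below the top edge, so the centroid depth is h_c = 2.04 + 0.848826 = 2.88883 m.
A = πr²/2 = π × 2²/2 = 6.28319 m².
Resultant F = γ·h_c·A = 9.81 × 2.88883 × 6.28319 = 178.062 kN.
I_c = (π/8 − 8/(9π))·r⁴ = 0.109757 × 2⁴ = 1.75611 m⁴.
Centre of pressure: y_p = y_c + I_c/(y_c·A) = 2.88883 + 1.75611/(2.88883 × 6.28319) = 2.88883 + 0.0967497 = 2.98558 m along the plane.
The resultant acts 0.848826 + 0.0967497 = 0.945576 m (along the plate) below the hinge at the top edge, so the moment about the hinge is M = F × 0.945576 = 178.062 × 0.945576 = 168.371 kN·m.
A normal force at the bottom, 2 m from the hinge, must supply this moment: P = 168.371/2 = 84.1855 kN.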